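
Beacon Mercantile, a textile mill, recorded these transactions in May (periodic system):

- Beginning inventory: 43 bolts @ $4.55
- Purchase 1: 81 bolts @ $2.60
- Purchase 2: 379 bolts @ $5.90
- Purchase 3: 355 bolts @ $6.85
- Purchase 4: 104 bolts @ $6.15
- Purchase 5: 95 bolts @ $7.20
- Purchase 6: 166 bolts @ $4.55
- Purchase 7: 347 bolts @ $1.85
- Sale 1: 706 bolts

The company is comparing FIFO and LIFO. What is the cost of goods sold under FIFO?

COGS = $4,032.90

FIFO COGS: 43 @ $4.55 + 81 @ $2.60 + 379 @ $5.90 + 203 @ $6.85 = $4,032.90
LIFO COGS: 347 @ $1.85 + 166 @ $4.55 + 95 @ $7.20 + 98 @ $6.15 = $2,683.95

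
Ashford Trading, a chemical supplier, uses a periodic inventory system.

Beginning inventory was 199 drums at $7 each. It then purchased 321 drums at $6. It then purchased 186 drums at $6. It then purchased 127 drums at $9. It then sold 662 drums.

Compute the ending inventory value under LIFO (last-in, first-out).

Ending inventory = $1,197

Sale 1 (662) [LIFO — newest first]: 127 @ $9 + 186 @ $6 + 321 @ $6 + 28 @ $7 = $4,381
Ending inventory: 171 @ $7 = $1,197
Check: goods available $5,578 = COGS $4,381 + ending $1,197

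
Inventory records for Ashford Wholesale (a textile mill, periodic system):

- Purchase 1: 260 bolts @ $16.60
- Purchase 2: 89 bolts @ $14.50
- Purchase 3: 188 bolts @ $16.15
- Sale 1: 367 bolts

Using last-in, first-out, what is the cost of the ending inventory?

Sale 1 (367) [LIFO — newest first]: 188 @ $16.15 + 89 @ $14.50 + 90 @ $16.60 = $5,820.70
Ending inventory: 170 @ $16.60 = $2,822.00

Ending inventory = $2,822.00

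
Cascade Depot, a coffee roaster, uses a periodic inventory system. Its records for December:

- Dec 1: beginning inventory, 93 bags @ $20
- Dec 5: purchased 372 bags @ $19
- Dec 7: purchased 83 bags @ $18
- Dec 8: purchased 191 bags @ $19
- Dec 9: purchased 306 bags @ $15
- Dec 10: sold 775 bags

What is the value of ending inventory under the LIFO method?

Dec 10, 775 sold [LIFO — newest first]: 306 @ $15 + 191 @ $19 + 83 @ $18 + 195 @ $19 = $13,418
Ending inventory: 93 @ $20 + 177 @ $19 = $5,223

Ending inventory = $5,223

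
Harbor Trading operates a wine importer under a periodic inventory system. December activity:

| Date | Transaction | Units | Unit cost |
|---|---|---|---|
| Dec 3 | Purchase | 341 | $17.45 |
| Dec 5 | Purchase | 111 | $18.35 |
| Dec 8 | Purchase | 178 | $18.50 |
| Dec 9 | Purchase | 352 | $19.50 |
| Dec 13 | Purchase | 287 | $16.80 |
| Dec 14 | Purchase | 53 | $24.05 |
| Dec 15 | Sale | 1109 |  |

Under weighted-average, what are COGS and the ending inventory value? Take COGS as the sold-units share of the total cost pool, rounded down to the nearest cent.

Dec 15, sell 1109: 1109/1322 × $24,240.55 → $20,334.92
Ending inventory (cost pool remaining) = $3,905.63
Check: goods available $24,240.55 = COGS $20,334.92 + ending $3,905.63

COGS = $20,334.92; ending inventory = $3,905.63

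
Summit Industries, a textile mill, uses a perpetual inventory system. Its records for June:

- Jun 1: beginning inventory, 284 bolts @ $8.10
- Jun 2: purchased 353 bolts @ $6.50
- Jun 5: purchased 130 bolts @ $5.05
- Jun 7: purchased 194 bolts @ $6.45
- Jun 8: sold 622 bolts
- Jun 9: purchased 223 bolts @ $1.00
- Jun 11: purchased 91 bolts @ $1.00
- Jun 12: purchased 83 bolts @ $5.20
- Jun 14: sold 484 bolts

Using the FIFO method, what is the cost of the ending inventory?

Jun 8, 622 sold [FIFO — oldest first]: 284 @ $8.10 + 338 @ $6.50 = $4,497.40
Jun 14, 484 sold [FIFO — oldest first]: 15 @ $6.50 + 130 @ $5.05 + 194 @ $6.45 + 145 @ $1.00 = $2,150.30
Total COGS = $4,497.40 + $2,150.30 = $6,647.70
Ending inventory: 78 @ $1.00 + 91 @ $1.00 + 83 @ $5.20 = $600.60

Ending inventory = $600.60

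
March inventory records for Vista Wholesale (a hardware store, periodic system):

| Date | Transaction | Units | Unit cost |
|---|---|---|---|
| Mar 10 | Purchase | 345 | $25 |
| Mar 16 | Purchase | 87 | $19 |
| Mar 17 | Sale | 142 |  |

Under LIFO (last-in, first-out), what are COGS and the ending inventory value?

COGS = $3,028; ending inventory = $7,250

Mar 17, 142 sold [LIFO — newest first]: 87 @ $19 + 55 @ $25 = $3,028
Ending inventory: 290 @ $25 = $7,250
Check: goods available $10,278 = COGS $3,028 + ending $7,250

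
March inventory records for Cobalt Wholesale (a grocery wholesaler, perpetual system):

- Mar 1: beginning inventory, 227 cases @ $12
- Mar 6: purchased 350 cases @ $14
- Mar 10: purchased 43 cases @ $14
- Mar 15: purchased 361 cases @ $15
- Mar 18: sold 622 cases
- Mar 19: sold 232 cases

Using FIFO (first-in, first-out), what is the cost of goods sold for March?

Mar 18, 622 sold [FIFO — oldest first]: 227 @ $12 + 350 @ $14 + 43 @ $14 + 2 @ $15 = $8,256
Mar 19, 232 sold [FIFO — oldest first]: 232 @ $15 = $3,480
Total COGS = $8,256 + $3,480 = $11,736
Ending inventory: 127 @ $15 = $1,905

COGS = $11,736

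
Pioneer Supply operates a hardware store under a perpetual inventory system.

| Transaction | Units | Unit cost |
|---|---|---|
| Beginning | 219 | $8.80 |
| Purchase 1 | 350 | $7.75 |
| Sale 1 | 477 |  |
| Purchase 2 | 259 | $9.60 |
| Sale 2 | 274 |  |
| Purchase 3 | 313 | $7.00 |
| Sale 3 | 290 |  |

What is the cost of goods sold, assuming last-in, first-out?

Sale 1 (477) [LIFO — newest first]: 350 @ $7.75 + 127 @ $8.80 = $3,830.10
Sale 2 (274) [LIFO — newest first]: 259 @ $9.60 + 15 @ $8.80 = $2,618.40
Sale 3 (290) [LIFO — newest first]: 290 @ $7.00 = $2,030.00
Total COGS = $3,830.10 + $2,618.40 + $2,030.00 = $8,478.50
Ending inventory: 77 @ $8.80 + 23 @ $7.00 = $838.60

COGS = $8,478.50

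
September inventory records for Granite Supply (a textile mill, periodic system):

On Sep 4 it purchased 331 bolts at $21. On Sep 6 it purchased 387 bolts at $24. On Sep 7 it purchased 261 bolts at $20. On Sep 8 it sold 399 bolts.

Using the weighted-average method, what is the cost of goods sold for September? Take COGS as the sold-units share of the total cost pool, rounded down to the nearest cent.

Sep 8, sell 399: 399/979 × $21,459.00 → $8,745.80
Ending inventory (cost pool remaining) = $12,713.20

COGS = $8,745.80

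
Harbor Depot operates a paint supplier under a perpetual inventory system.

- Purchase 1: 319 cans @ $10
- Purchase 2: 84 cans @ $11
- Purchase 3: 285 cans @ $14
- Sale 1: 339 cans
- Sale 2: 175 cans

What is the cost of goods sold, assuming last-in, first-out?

Sale 1 (339) [LIFO — newest first]: 285 @ $14 + 54 @ $11 = $4,584
Sale 2 (175) [LIFO — newest first]: 30 @ $11 + 145 @ $10 = $1,780
Total COGS = $4,584 + $1,780 = $6,364
Ending inventory: 174 @ $10 = $1,740

COGS = $6,364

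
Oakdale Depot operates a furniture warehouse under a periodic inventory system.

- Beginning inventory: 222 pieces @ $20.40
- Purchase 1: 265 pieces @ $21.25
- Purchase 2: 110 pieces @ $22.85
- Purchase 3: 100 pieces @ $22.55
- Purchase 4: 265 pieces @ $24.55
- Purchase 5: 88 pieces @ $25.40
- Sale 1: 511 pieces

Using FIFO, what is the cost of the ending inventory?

Ending inventory = $12,961.05

Sale 1 (511) [FIFO — oldest first]: 222 @ $20.40 + 265 @ $21.25 + 24 @ $22.85 = $10,708.45
Ending inventory: 86 @ $22.85 + 100 @ $22.55 + 265 @ $24.55 + 88 @ $25.40 = $12,961.05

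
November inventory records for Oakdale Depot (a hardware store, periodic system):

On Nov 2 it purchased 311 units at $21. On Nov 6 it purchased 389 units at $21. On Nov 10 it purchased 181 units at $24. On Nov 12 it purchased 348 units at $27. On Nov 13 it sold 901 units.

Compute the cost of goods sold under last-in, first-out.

Nov 13, 901 sold [LIFO — newest first]: 348 @ $27 + 181 @ $24 + 372 @ $21 = $21,552
Ending inventory: 311 @ $21 + 17 @ $21 = $6,888

COGS = $21,552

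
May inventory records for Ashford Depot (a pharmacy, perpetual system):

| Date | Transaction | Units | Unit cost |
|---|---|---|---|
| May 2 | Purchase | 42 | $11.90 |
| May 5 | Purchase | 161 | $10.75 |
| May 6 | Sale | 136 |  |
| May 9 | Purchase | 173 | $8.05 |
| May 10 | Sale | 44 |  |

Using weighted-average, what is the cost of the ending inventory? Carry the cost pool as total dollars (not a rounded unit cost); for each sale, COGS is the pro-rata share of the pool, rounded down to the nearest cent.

After May 2: 42 on hand, pool $499.80 (≈ $11.9000 each)
After May 5: 203 on hand, pool $2,230.55 (≈ $10.9879 each)
May 6, sell 136: 136/203 × $2,230.55 → $1,494.35
After May 9: 240 on hand, pool $2,128.85 (≈ $8.8702 each)
May 10, sell 44: 44/240 × $2,128.85 → $390.28
Total COGS = $1,494.35 + $390.28 = $1,884.63
Ending inventory (cost pool remaining) = $1,738.57

Ending inventory = $1,738.57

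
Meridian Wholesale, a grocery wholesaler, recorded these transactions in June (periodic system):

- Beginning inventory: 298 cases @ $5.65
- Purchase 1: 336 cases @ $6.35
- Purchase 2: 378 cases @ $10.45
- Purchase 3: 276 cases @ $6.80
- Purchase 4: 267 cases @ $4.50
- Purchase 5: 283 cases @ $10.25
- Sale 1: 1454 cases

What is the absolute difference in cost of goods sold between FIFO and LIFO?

$1,125.45

FIFO COGS: 298 @ $5.65 + 336 @ $6.35 + 378 @ $10.45 + 276 @ $6.80 + 166 @ $4.50 = $10,391.20
LIFO COGS: 283 @ $10.25 + 267 @ $4.50 + 276 @ $6.80 + 378 @ $10.45 + 250 @ $6.35 = $11,516.65
Difference = |$10,391.20 − $11,516.65| = $1,125.45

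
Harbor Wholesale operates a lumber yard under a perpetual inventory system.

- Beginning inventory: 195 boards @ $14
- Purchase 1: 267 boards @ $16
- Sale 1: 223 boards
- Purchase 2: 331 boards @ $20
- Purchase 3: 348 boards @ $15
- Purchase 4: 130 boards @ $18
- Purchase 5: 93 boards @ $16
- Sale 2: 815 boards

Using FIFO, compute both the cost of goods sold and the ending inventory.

COGS = $17,297; ending inventory = $5,373

Sale 1 (223) [FIFO — oldest first]: 195 @ $14 + 28 @ $16 = $3,178
Sale 2 (815) [FIFO — oldest first]: 239 @ $16 + 331 @ $20 + 245 @ $15 = $14,119
Total COGS = $3,178 + $14,119 = $17,297
Ending inventory: 103 @ $15 + 130 @ $18 + 93 @ $16 = $5,373
Check: goods available $22,670 = COGS $17,297 + ending $5,373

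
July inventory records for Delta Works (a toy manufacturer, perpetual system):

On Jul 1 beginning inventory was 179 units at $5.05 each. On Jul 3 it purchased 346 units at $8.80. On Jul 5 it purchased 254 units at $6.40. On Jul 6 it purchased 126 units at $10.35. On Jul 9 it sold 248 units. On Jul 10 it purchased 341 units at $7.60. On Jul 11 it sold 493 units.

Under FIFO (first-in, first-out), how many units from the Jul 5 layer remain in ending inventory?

Jul 9, 248 sold [FIFO — oldest first]: 179 @ $5.05 + 69 @ $8.80 = $1,511.15
Jul 11, 493 sold [FIFO — oldest first]: 277 @ $8.80 + 216 @ $6.40 = $3,820.00
Total COGS = $1,511.15 + $3,820.00 = $5,331.15
Ending inventory: 38 @ $6.40 + 126 @ $10.35 + 341 @ $7.60 = $4,138.90
Check: goods available $9,470.05 = COGS $5,331.15 + ending $4,138.90

38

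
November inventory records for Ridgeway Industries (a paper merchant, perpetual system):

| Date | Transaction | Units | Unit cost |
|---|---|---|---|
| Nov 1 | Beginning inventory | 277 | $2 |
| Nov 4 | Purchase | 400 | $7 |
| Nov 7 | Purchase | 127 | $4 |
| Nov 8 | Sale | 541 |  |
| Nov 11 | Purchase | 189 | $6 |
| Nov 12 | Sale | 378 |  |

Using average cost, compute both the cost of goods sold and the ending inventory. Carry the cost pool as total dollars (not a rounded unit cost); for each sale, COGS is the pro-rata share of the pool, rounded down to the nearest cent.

COGS = $4,603.51; ending inventory = $392.49

After Nov 1: 277 on hand, pool $554.00 (≈ $2.0000 each)
After Nov 4: 677 on hand, pool $3,354.00 (≈ $4.9542 each)
After Nov 7: 804 on hand, pool $3,862.00 (≈ $4.8035 each)
Nov 8, sell 541: 541/804 × $3,862.00 → $2,598.68
After Nov 11: 452 on hand, pool $2,397.32 (≈ $5.3038 each)
Nov 12, sell 378: 378/452 × $2,397.32 → $2,004.83
Total COGS = $2,598.68 + $2,004.83 = $4,603.51
Ending inventory (cost pool remaining) = $392.49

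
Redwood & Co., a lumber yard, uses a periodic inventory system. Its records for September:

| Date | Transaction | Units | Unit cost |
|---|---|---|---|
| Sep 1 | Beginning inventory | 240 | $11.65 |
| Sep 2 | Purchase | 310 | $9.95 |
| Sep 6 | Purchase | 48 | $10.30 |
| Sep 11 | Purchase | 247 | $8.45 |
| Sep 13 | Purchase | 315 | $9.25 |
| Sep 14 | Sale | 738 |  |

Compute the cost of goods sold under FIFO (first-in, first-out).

COGS = $7,557.90

Sep 14, 738 sold [FIFO — oldest first]: 240 @ $11.65 + 310 @ $9.95 + 48 @ $10.30 + 140 @ $8.45 = $7,557.90
Ending inventory: 107 @ $8.45 + 315 @ $9.25 = $3,817.90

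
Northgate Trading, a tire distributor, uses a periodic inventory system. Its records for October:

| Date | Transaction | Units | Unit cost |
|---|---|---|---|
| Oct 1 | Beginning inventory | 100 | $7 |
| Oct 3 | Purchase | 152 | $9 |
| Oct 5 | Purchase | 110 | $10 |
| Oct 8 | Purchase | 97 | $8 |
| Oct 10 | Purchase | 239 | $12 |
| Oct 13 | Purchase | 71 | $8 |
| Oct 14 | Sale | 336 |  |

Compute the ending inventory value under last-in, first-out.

Oct 14, 336 sold [LIFO — newest first]: 71 @ $8 + 239 @ $12 + 26 @ $8 = $3,644
Ending inventory: 100 @ $7 + 152 @ $9 + 110 @ $10 + 71 @ $8 = $3,736
Check: goods available $7,380 = COGS $3,644 + ending $3,736

Ending inventory = $3,736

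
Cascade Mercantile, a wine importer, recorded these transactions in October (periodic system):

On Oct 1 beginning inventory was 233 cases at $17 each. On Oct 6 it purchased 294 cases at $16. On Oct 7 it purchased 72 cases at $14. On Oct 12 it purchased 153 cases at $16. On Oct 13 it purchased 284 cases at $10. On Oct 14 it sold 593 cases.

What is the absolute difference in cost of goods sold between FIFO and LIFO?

$1,949

FIFO COGS: 233 @ $17 + 294 @ $16 + 66 @ $14 = $9,589
LIFO COGS: 284 @ $10 + 153 @ $16 + 72 @ $14 + 84 @ $16 = $7,640
Difference = |$9,589 − $7,640| = $1,949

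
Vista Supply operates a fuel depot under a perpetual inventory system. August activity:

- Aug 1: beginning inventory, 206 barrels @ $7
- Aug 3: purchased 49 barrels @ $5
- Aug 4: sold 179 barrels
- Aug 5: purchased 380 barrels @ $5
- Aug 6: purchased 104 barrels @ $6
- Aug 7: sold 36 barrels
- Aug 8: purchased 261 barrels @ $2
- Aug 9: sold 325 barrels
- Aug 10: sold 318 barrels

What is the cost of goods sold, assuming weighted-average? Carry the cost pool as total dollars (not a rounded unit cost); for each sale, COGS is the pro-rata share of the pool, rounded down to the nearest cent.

COGS = $4,126.24

After Aug 1: 206 on hand, pool $1,442.00 (≈ $7.0000 each)
After Aug 3: 255 on hand, pool $1,687.00 (≈ $6.6157 each)
Aug 4, sell 179: 179/255 × $1,687.00 → $1,184.20
After Aug 5: 456 on hand, pool $2,402.80 (≈ $5.2693 each)
After Aug 6: 560 on hand, pool $3,026.80 (≈ $5.4050 each)
Aug 7, sell 36: 36/560 × $3,026.80 → $194.58
After Aug 8: 785 on hand, pool $3,354.22 (≈ $4.2729 each)
Aug 9, sell 325: 325/785 × $3,354.22 → $1,388.68
Aug 10, sell 318: 318/460 × $1,965.54 → $1,358.78
Total COGS = $1,184.20 + $194.58 + $1,388.68 + $1,358.78 = $4,126.24
Ending inventory (cost pool remaining) = $606.76
Check: goods available $4,733.00 = COGS $4,126.24 + ending $606.76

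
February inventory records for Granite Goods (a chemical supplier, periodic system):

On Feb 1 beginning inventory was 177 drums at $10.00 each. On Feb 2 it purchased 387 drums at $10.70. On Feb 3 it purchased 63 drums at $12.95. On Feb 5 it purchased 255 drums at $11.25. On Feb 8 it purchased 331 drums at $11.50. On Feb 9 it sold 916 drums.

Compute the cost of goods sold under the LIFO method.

Feb 9, 916 sold [LIFO — newest first]: 331 @ $11.50 + 255 @ $11.25 + 63 @ $12.95 + 267 @ $10.70 = $10,348.00
Ending inventory: 177 @ $10.00 + 120 @ $10.70 = $3,054.00
Check: goods available $13,402.00 = COGS $10,348.00 + ending $3,054.00

COGS = $10,348.00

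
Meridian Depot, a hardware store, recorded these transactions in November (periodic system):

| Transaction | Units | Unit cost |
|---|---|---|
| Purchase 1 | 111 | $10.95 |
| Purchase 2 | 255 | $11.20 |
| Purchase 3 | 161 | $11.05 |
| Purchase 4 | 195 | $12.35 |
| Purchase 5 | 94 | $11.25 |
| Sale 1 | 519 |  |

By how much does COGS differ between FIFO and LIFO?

FIFO COGS: 111 @ $10.95 + 255 @ $11.20 + 153 @ $11.05 = $5,762.10
LIFO COGS: 94 @ $11.25 + 195 @ $12.35 + 161 @ $11.05 + 69 @ $11.20 = $6,017.60
Difference = |$5,762.10 − $6,017.60| = $255.50

$255.50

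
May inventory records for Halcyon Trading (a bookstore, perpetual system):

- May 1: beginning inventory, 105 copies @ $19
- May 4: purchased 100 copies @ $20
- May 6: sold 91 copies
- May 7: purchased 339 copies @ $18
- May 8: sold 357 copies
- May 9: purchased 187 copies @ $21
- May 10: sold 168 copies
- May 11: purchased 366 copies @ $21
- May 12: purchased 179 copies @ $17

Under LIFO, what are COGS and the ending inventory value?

May 6, 91 sold [LIFO — newest first]: 91 @ $20 = $1,820
May 8, 357 sold [LIFO — newest first]: 339 @ $18 + 9 @ $20 + 9 @ $19 = $6,453
May 10, 168 sold [LIFO — newest first]: 168 @ $21 = $3,528
Total COGS = $1,820 + $6,453 + $3,528 = $11,801
Ending inventory: 96 @ $19 + 19 @ $21 + 366 @ $21 + 179 @ $17 = $12,952
Check: goods available $24,753 = COGS $11,801 + ending $12,952

COGS = $11,801; ending inventory = $12,952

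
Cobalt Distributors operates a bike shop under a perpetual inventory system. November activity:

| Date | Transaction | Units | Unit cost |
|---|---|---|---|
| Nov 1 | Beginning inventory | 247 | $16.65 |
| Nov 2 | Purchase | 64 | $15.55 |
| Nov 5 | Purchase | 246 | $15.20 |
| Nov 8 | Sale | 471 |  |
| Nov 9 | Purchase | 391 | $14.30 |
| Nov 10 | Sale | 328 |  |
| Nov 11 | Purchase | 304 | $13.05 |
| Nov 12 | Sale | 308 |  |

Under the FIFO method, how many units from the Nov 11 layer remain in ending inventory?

145

Nov 8, 471 sold [FIFO — oldest first]: 247 @ $16.65 + 64 @ $15.55 + 160 @ $15.20 = $7,539.75
Nov 10, 328 sold [FIFO — oldest first]: 86 @ $15.20 + 242 @ $14.30 = $4,767.80
Nov 12, 308 sold [FIFO — oldest first]: 149 @ $14.30 + 159 @ $13.05 = $4,205.65
Total COGS = $7,539.75 + $4,767.80 + $4,205.65 = $16,513.20
Ending inventory: 145 @ $13.05 = $1,892.25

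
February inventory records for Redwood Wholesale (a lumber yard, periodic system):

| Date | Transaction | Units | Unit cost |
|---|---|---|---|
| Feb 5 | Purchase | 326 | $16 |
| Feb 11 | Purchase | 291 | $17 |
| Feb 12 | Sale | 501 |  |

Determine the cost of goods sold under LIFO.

Feb 12, 501 sold [LIFO — newest first]: 291 @ $17 + 210 @ $16 = $8,307
Ending inventory: 116 @ $16 = $1,856

COGS = $8,307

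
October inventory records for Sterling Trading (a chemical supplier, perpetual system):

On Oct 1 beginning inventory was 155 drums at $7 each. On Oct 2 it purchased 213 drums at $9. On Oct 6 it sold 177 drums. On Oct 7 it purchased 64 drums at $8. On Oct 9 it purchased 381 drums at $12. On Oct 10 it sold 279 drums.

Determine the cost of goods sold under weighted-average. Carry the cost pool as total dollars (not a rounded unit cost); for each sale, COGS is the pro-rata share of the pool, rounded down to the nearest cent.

COGS = $4,357.64

After Oct 1: 155 on hand, pool $1,085.00 (≈ $7.0000 each)
After Oct 2: 368 on hand, pool $3,002.00 (≈ $8.1576 each)
Oct 6, sell 177: 177/368 × $3,002.00 → $1,443.89
After Oct 7: 255 on hand, pool $2,070.11 (≈ $8.1181 each)
After Oct 9: 636 on hand, pool $6,642.11 (≈ $10.4436 each)
Oct 10, sell 279: 279/636 × $6,642.11 → $2,913.75
Total COGS = $1,443.89 + $2,913.75 = $4,357.64
Ending inventory (cost pool remaining) = $3,728.36
Check: goods available $8,086.00 = COGS $4,357.64 + ending $3,728.36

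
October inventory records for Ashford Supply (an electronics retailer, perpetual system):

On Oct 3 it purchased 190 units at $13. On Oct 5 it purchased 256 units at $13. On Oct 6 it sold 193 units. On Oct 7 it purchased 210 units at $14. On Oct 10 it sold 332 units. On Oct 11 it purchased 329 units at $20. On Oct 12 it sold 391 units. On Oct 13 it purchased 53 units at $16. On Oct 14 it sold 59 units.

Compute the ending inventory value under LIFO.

Oct 6, 193 sold [LIFO — newest first]: 193 @ $13 = $2,509
Oct 10, 332 sold [LIFO — newest first]: 210 @ $14 + 63 @ $13 + 59 @ $13 = $4,526
Oct 12, 391 sold [LIFO — newest first]: 329 @ $20 + 62 @ $13 = $7,386
Oct 14, 59 sold [LIFO — newest first]: 53 @ $16 + 6 @ $13 = $926
Total COGS = $2,509 + $4,526 + $7,386 + $926 = $15,347
Ending inventory: 63 @ $13 = $819

Ending inventory = $819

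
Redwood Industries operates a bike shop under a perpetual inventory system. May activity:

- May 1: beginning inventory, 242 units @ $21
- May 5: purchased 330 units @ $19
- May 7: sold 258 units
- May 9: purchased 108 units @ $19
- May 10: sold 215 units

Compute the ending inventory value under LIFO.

May 7, 258 sold [LIFO — newest first]: 258 @ $19 = $4,902
May 10, 215 sold [LIFO — newest first]: 108 @ $19 + 72 @ $19 + 35 @ $21 = $4,155
Total COGS = $4,902 + $4,155 = $9,057
Ending inventory: 207 @ $21 = $4,347

Ending inventory = $4,347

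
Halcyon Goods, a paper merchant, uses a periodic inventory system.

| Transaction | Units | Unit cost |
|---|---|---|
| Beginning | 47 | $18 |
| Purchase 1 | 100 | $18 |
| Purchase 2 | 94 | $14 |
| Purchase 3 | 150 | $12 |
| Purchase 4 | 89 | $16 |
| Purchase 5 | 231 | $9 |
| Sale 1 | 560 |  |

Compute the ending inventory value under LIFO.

Sale 1 (560) [LIFO — newest first]: 231 @ $9 + 89 @ $16 + 150 @ $12 + 90 @ $14 = $6,563
Ending inventory: 47 @ $18 + 100 @ $18 + 4 @ $14 = $2,702
Check: goods available $9,265 = COGS $6,563 + ending $2,702

Ending inventory = $2,702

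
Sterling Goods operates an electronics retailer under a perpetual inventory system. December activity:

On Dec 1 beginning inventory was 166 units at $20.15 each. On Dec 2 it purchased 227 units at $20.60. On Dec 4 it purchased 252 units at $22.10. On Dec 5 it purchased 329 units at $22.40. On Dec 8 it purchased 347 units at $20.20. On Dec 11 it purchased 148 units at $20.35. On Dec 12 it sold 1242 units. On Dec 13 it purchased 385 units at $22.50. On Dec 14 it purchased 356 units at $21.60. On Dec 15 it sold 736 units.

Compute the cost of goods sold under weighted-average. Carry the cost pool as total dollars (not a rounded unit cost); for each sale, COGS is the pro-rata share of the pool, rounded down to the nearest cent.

COGS = $42,266.70

After Dec 1: 166 on hand, pool $3,344.90 (≈ $20.1500 each)
After Dec 2: 393 on hand, pool $8,021.10 (≈ $20.4099 each)
After Dec 4: 645 on hand, pool $13,590.30 (≈ $21.0702 each)
After Dec 5: 974 on hand, pool $20,959.90 (≈ $21.5194 each)
After Dec 8: 1321 on hand, pool $27,969.30 (≈ $21.1728 each)
After Dec 11: 1469 on hand, pool $30,981.10 (≈ $21.0899 each)
Dec 12, sell 1242: 1242/1469 × $30,981.10 → $26,193.68
After Dec 13: 612 on hand, pool $13,449.92 (≈ $21.9770 each)
After Dec 14: 968 on hand, pool $21,139.52 (≈ $21.8383 each)
Dec 15, sell 736: 736/968 × $21,139.52 → $16,073.02
Total COGS = $26,193.68 + $16,073.02 = $42,266.70
Ending inventory (cost pool remaining) = $5,066.50
Check: goods available $47,333.20 = COGS $42,266.70 + ending $5,066.50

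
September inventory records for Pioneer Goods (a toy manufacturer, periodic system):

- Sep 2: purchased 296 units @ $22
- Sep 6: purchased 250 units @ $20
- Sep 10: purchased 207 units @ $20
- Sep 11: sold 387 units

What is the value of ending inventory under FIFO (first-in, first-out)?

Ending inventory = $7,320

Sep 11, 387 sold [FIFO — oldest first]: 296 @ $22 + 91 @ $20 = $8,332
Ending inventory: 159 @ $20 + 207 @ $20 = $7,320
Check: goods available $15,652 = COGS $8,332 + ending $7,320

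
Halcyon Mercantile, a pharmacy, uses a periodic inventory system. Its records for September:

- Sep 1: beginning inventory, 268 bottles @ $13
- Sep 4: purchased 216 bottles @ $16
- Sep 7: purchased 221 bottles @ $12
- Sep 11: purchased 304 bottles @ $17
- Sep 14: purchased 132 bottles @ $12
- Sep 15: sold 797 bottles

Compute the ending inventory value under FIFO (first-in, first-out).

Sep 15, 797 sold [FIFO — oldest first]: 268 @ $13 + 216 @ $16 + 221 @ $12 + 92 @ $17 = $11,156
Ending inventory: 212 @ $17 + 132 @ $12 = $5,188
Check: goods available $16,344 = COGS $11,156 + ending $5,188

Ending inventory = $5,188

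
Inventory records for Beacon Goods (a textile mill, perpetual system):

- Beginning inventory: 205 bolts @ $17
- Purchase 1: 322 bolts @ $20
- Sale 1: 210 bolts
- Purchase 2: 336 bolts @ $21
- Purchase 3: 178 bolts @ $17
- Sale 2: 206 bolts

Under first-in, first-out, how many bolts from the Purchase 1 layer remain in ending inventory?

111

Sale 1 (210) [FIFO — oldest first]: 205 @ $17 + 5 @ $20 = $3,585
Sale 2 (206) [FIFO — oldest first]: 206 @ $20 = $4,120
Total COGS = $3,585 + $4,120 = $7,705
Ending inventory: 111 @ $20 + 336 @ $21 + 178 @ $17 = $12,302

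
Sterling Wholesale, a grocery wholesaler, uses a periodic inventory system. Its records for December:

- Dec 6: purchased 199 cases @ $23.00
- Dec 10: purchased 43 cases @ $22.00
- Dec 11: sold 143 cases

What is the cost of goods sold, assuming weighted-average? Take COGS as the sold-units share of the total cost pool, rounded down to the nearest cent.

Dec 11, sell 143: 143/242 × $5,523.00 → $3,263.59
Ending inventory (cost pool remaining) = $2,259.41
Check: goods available $5,523.00 = COGS $3,263.59 + ending $2,259.41

COGS = $3,263.59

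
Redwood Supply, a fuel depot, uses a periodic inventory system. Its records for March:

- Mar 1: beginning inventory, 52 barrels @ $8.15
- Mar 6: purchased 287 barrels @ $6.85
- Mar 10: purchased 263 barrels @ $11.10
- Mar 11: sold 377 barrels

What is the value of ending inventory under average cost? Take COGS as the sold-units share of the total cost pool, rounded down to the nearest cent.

Mar 11, sell 377: 377/602 × $5,309.05 → $3,324.77
Ending inventory (cost pool remaining) = $1,984.28
Check: goods available $5,309.05 = COGS $3,324.77 + ending $1,984.28

Ending inventory = $1,984.28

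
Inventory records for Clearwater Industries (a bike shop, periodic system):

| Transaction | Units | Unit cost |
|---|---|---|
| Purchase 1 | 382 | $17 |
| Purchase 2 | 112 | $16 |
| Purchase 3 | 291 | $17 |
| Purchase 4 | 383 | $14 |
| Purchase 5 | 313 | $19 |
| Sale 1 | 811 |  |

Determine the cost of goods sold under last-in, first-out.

COGS = $13,264

Sale 1 (811) [LIFO — newest first]: 313 @ $19 + 383 @ $14 + 115 @ $17 = $13,264
Ending inventory: 382 @ $17 + 112 @ $16 + 176 @ $17 = $11,278
Check: goods available $24,542 = COGS $13,264 + ending $11,278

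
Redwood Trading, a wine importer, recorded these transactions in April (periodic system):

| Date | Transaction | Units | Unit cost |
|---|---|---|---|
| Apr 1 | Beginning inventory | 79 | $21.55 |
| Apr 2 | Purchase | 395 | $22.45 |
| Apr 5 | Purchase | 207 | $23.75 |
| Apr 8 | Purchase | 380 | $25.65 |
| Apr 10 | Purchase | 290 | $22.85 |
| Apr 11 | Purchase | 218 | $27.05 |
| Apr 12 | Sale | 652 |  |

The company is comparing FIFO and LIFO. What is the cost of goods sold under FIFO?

FIFO COGS: 79 @ $21.55 + 395 @ $22.45 + 178 @ $23.75 = $14,797.70
LIFO COGS: 218 @ $27.05 + 290 @ $22.85 + 144 @ $25.65 = $16,217.00

COGS = $14,797.70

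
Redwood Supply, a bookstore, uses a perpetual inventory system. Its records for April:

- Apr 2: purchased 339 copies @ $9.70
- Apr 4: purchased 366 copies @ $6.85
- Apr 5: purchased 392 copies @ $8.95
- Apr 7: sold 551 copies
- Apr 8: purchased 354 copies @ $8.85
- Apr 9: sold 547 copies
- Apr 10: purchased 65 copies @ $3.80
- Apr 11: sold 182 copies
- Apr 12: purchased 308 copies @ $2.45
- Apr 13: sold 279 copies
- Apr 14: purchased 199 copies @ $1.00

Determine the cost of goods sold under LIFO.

COGS = $11,078.05

Apr 7, 551 sold [LIFO — newest first]: 392 @ $8.95 + 159 @ $6.85 = $4,597.55
Apr 9, 547 sold [LIFO — newest first]: 354 @ $8.85 + 193 @ $6.85 = $4,454.95
Apr 11, 182 sold [LIFO — newest first]: 65 @ $3.80 + 14 @ $6.85 + 103 @ $9.70 = $1,342.00
Apr 13, 279 sold [LIFO — newest first]: 279 @ $2.45 = $683.55
Total COGS = $4,597.55 + $4,454.95 + $1,342.00 + $683.55 = $11,078.05
Ending inventory: 236 @ $9.70 + 29 @ $2.45 + 199 @ $1.00 = $2,559.25
Check: goods available $13,637.30 = COGS $11,078.05 + ending $2,559.25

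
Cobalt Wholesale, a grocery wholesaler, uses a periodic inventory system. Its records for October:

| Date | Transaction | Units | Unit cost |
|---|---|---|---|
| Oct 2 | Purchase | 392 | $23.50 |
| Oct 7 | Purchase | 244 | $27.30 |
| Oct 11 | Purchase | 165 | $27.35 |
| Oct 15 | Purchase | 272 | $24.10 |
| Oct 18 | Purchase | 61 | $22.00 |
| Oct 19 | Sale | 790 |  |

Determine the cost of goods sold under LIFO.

Oct 19, 790 sold [LIFO — newest first]: 61 @ $22.00 + 272 @ $24.10 + 165 @ $27.35 + 244 @ $27.30 + 48 @ $23.50 = $20,199.15
Ending inventory: 344 @ $23.50 = $8,084.00

COGS = $20,199.15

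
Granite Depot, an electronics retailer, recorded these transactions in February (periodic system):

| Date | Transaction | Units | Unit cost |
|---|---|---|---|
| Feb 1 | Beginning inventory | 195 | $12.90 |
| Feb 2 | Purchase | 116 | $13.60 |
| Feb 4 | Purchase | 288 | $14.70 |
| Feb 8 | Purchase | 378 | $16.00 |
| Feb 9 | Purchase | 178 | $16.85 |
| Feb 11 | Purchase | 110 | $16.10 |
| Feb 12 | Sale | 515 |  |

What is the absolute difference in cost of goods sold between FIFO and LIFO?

$1,310.40

FIFO COGS: 195 @ $12.90 + 116 @ $13.60 + 204 @ $14.70 = $7,091.90
LIFO COGS: 110 @ $16.10 + 178 @ $16.85 + 227 @ $16.00 = $8,402.30
Difference = |$7,091.90 − $8,402.30| = $1,310.40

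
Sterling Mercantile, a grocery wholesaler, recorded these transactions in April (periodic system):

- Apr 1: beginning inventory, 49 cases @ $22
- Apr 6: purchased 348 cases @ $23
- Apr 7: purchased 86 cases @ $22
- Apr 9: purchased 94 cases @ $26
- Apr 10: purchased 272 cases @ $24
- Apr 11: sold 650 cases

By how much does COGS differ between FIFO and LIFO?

$248

FIFO COGS: 49 @ $22 + 348 @ $23 + 86 @ $22 + 94 @ $26 + 73 @ $24 = $15,170
LIFO COGS: 272 @ $24 + 94 @ $26 + 86 @ $22 + 198 @ $23 = $15,418
Difference = |$15,170 − $15,418| = $248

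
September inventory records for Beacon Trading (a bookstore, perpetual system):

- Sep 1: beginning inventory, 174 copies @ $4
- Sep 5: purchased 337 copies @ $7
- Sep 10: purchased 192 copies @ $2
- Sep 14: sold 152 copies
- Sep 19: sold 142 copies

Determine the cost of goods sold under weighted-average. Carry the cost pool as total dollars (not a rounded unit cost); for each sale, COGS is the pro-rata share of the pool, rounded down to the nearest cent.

COGS = $1,438.21

After Sep 1: 174 on hand, pool $696.00 (≈ $4.0000 each)
After Sep 5: 511 on hand, pool $3,055.00 (≈ $5.9785 each)
After Sep 10: 703 on hand, pool $3,439.00 (≈ $4.8919 each)
Sep 14, sell 152: 152/703 × $3,439.00 → $743.56
Sep 19, sell 142: 142/551 × $2,695.44 → $694.65
Total COGS = $743.56 + $694.65 = $1,438.21
Ending inventory (cost pool remaining) = $2,000.79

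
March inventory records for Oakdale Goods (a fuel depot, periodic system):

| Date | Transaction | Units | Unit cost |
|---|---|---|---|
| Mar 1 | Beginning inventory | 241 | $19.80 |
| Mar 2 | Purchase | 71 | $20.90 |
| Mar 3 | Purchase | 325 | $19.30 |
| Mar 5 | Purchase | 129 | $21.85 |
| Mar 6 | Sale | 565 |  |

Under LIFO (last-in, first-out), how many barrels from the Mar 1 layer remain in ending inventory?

201

Mar 6, 565 sold [LIFO — newest first]: 129 @ $21.85 + 325 @ $19.30 + 71 @ $20.90 + 40 @ $19.80 = $11,367.05
Ending inventory: 201 @ $19.80 = $3,979.80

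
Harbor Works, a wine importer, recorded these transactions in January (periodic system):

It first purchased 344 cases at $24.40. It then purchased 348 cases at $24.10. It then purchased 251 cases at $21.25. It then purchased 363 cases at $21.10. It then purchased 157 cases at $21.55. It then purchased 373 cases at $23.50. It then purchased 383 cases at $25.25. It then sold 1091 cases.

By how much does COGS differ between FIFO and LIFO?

FIFO COGS: 344 @ $24.40 + 348 @ $24.10 + 251 @ $21.25 + 148 @ $21.10 = $25,236.95
LIFO COGS: 383 @ $25.25 + 373 @ $23.50 + 157 @ $21.55 + 178 @ $21.10 = $25,575.40
Difference = |$25,236.95 − $25,575.40| = $338.45

$338.45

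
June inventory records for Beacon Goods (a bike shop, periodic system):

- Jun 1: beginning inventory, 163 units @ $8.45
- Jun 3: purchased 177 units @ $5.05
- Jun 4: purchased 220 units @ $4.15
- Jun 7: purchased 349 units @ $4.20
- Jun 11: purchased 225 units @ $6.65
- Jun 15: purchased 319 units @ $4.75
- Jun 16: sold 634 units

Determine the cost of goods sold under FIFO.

Jun 16, 634 sold [FIFO — oldest first]: 163 @ $8.45 + 177 @ $5.05 + 220 @ $4.15 + 74 @ $4.20 = $3,495.00
Ending inventory: 275 @ $4.20 + 225 @ $6.65 + 319 @ $4.75 = $4,166.50

COGS = $3,495.00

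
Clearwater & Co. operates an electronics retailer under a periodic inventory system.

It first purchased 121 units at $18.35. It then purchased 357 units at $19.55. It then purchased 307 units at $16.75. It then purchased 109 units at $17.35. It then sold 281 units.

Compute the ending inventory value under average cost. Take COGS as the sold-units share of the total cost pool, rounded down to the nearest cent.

Ending inventory = $11,130.75

Sale 1, sell 281: 281/894 × $16,233.10 → $5,102.35
Ending inventory (cost pool remaining) = $11,130.75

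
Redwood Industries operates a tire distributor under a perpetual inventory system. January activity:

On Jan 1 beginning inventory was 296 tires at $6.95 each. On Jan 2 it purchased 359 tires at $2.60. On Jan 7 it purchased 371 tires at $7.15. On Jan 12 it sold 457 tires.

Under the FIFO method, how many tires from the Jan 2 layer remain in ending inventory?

198

Jan 12, 457 sold [FIFO — oldest first]: 296 @ $6.95 + 161 @ $2.60 = $2,475.80
Ending inventory: 198 @ $2.60 + 371 @ $7.15 = $3,167.45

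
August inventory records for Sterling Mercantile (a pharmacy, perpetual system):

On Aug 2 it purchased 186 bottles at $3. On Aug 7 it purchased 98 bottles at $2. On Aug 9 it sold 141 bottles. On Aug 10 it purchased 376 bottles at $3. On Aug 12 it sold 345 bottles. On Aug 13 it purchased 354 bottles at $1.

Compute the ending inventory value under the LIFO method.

Aug 9, 141 sold [LIFO — newest first]: 98 @ $2 + 43 @ $3 = $325
Aug 12, 345 sold [LIFO — newest first]: 345 @ $3 = $1,035
Total COGS = $325 + $1,035 = $1,360
Ending inventory: 143 @ $3 + 31 @ $3 + 354 @ $1 = $876

Ending inventory = $876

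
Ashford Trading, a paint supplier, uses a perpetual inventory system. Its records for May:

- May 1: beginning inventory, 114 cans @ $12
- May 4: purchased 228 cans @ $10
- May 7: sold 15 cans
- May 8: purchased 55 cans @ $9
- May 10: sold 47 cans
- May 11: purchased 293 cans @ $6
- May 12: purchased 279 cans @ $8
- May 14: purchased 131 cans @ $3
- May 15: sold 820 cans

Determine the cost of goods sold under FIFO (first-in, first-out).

May 7, 15 sold [FIFO — oldest first]: 15 @ $12 = $180
May 10, 47 sold [FIFO — oldest first]: 47 @ $12 = $564
May 15, 820 sold [FIFO — oldest first]: 52 @ $12 + 228 @ $10 + 55 @ $9 + 293 @ $6 + 192 @ $8 = $6,693
Total COGS = $180 + $564 + $6,693 = $7,437
Ending inventory: 87 @ $8 + 131 @ $3 = $1,089

COGS = $7,437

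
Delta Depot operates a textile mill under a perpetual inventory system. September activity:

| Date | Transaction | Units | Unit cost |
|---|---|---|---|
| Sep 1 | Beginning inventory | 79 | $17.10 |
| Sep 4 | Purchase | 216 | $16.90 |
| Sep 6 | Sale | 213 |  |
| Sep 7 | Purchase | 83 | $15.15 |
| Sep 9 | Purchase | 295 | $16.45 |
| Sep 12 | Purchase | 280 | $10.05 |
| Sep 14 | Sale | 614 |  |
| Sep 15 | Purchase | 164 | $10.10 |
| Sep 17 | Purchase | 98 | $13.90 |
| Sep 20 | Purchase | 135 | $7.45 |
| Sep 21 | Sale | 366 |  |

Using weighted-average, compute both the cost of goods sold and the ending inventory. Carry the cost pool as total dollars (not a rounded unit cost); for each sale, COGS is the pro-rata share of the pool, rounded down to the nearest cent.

After Sep 1: 79 on hand, pool $1,350.90 (≈ $17.1000 each)
After Sep 4: 295 on hand, pool $5,001.30 (≈ $16.9536 each)
Sep 6, sell 213: 213/295 × $5,001.30 → $3,611.10
After Sep 7: 165 on hand, pool $2,647.65 (≈ $16.0464 each)
After Sep 9: 460 on hand, pool $7,500.40 (≈ $16.3052 each)
After Sep 12: 740 on hand, pool $10,314.40 (≈ $13.9384 each)
Sep 14, sell 614: 614/740 × $10,314.40 → $8,558.16
After Sep 15: 290 on hand, pool $3,412.64 (≈ $11.7677 each)
After Sep 17: 388 on hand, pool $4,774.84 (≈ $12.3063 each)
After Sep 20: 523 on hand, pool $5,780.59 (≈ $11.0528 each)
Sep 21, sell 366: 366/523 × $5,780.59 → $4,045.30
Total COGS = $3,611.10 + $8,558.16 + $4,045.30 = $16,214.56
Ending inventory (cost pool remaining) = $1,735.29
Check: goods available $17,949.85 = COGS $16,214.56 + ending $1,735.29

COGS = $16,214.56; ending inventory = $1,735.29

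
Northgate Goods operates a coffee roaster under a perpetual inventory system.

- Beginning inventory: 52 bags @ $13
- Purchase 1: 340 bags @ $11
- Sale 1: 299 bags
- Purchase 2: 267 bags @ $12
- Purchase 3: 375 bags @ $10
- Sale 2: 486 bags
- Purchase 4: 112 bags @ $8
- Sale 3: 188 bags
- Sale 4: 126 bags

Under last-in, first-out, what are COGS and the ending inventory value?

COGS = $11,655; ending inventory = $611

Sale 1 (299) [LIFO — newest first]: 299 @ $11 = $3,289
Sale 2 (486) [LIFO — newest first]: 375 @ $10 + 111 @ $12 = $5,082
Sale 3 (188) [LIFO — newest first]: 112 @ $8 + 76 @ $12 = $1,808
Sale 4 (126) [LIFO — newest first]: 80 @ $12 + 41 @ $11 + 5 @ $13 = $1,476
Total COGS = $3,289 + $5,082 + $1,808 + $1,476 = $11,655
Ending inventory: 47 @ $13 = $611
Check: goods available $12,266 = COGS $11,655 + ending $611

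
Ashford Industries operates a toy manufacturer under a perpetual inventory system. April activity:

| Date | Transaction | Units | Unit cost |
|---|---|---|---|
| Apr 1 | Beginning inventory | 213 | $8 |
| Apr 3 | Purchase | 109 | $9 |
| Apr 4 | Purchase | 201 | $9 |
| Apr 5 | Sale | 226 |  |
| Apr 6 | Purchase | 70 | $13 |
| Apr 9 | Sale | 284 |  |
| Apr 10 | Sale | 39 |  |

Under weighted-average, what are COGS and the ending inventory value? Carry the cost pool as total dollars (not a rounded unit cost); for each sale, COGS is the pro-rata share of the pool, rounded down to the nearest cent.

After Apr 1: 213 on hand, pool $1,704.00 (≈ $8.0000 each)
After Apr 3: 322 on hand, pool $2,685.00 (≈ $8.3385 each)
After Apr 4: 523 on hand, pool $4,494.00 (≈ $8.5927 each)
Apr 5, sell 226: 226/523 × $4,494.00 → $1,941.95
After Apr 6: 367 on hand, pool $3,462.05 (≈ $9.4334 each)
Apr 9, sell 284: 284/367 × $3,462.05 → $2,679.07
Apr 10, sell 39: 39/83 × $782.98 → $367.90
Total COGS = $1,941.95 + $2,679.07 + $367.90 = $4,988.92
Ending inventory (cost pool remaining) = $415.08
Check: goods available $5,404.00 = COGS $4,988.92 + ending $415.08

COGS = $4,988.92; ending inventory = $415.08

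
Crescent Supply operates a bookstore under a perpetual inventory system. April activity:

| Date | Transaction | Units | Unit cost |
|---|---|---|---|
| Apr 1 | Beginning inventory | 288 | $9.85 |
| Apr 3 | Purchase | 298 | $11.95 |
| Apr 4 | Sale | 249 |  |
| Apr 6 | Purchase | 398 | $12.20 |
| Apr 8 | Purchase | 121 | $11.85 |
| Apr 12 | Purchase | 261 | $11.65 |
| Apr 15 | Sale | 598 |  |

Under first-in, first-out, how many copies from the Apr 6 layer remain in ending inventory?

137

Apr 4, 249 sold [FIFO — oldest first]: 249 @ $9.85 = $2,452.65
Apr 15, 598 sold [FIFO — oldest first]: 39 @ $9.85 + 298 @ $11.95 + 261 @ $12.20 = $7,129.45
Total COGS = $2,452.65 + $7,129.45 = $9,582.10
Ending inventory: 137 @ $12.20 + 121 @ $11.85 + 261 @ $11.65 = $6,145.90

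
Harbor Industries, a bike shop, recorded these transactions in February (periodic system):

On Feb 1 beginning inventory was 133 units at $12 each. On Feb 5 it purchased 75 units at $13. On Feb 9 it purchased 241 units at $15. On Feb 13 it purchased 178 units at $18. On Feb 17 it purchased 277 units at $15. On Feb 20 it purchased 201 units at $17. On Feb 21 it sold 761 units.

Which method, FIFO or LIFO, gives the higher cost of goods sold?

FIFO COGS: 133 @ $12 + 75 @ $13 + 241 @ $15 + 178 @ $18 + 134 @ $15 = $11,400
LIFO COGS: 201 @ $17 + 277 @ $15 + 178 @ $18 + 105 @ $15 = $12,351

LIFO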